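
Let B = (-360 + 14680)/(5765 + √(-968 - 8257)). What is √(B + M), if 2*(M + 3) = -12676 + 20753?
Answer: √(7140404287698958 - 11425452576*I*√41)/1329778 ≈ 63.545 - 0.00032553*I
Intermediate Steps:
M = 8071/2 (M = -3 + (-12676 + 20753)/2 = -3 + (½)*8077 = -3 + 8077/2 = 8071/2 ≈ 4035.5)
B = 14320/(5765 + 15*I*√41) (B = 14320/(5765 + √(-9225)) = 14320/(5765 + 15*I*√41) ≈ 2.4833 - 0.041372*I)
√(B + M) = √((1651096/664889 - 4296*I*√41/664889) + 8071/2) = √(5369621311/1329778 - 4296*I*√41/664889)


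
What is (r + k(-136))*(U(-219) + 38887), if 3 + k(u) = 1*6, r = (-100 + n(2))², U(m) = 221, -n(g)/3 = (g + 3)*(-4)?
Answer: 62690124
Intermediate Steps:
n(g) = 36 + 12*g (n(g) = -3*(g + 3)*(-4) = -3*(3 + g)*(-4) = -3*(-12 - 4*g) = 36 + 12*g)
r = 1600 (r = (-100 + (36 + 12*2))² = (-100 + (36 + 24))² = (-100 + 60)² = (-40)² = 1600)
k(u) = 3 (k(u) = -3 + 1*6 = -3 + 6 = 3)
(r + k(-136))*(U(-219) + 38887) = (1600 + 3)*(221 + 38887) = 1603*39108 = 62690124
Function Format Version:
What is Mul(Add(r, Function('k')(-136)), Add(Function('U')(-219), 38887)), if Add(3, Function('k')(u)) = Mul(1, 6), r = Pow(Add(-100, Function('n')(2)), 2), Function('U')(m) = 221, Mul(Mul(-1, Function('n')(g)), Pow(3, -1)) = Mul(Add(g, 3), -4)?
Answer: 62690124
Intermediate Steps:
Function('n')(g) = Add(36, Mul(12, g)) (Function('n')(g) = Mul(-3, Mul(Add(g, 3), -4)) = Mul(-3, Mul(Add(3, g), -4)) = Mul(-3, Add(-12, Mul(-4, g))) = Add(36, Mul(12, g)))
r = 1600 (r = Pow(Add(-100, Add(36, Mul(12, 2))), 2) = Pow(Add(-100, Add(36, 24)), 2) = Pow(Add(-100, 60), 2) = Pow(-40, 2) = 1600)
Function('k')(u) = 3 (Function('k')(u) = Add(-3, Mul(1, 6)) = Add(-3, 6) = 3)
Mul(Add(r, Function('k')(-136)), Add(Function('U')(-219), 38887)) = Mul(Add(1600, 3), Add(221, 38887)) = Mul(1603, 39108) = 62690124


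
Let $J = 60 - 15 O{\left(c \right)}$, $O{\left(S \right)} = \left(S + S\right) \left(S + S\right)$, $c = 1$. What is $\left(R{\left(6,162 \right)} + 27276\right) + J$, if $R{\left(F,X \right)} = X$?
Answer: $27438$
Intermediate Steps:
$O{\left(S \right)} = 4 S^{2}$ ($O{\left(S \right)} = 2 S 2 S = 4 S^{2}$)
$J = 0$ ($J = 60 - 15 \cdot 4 \cdot 1^{2} = 60 - 15 \cdot 4 \cdot 1 = 60 - 60 = 0$)
$\left(R{\left(6,162 \right)} + 27276\right) + J = \left(162 + 27276\right) + 0 = 27438 + 0 = 27438$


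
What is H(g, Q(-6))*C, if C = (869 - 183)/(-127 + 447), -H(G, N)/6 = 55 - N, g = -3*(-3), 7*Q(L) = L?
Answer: -57477/80 ≈ -718.46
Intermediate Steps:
Q(L) = L/7
g = 9
H(G, N) = -330 + 6*N (H(G, N) = -6*(55 - N) = -330 + 6*N)
C = 343/160 (C = 686/320 = 686*(1/320) = 343/160 ≈ 2.1437)
H(g, Q(-6))*C = (-330 + 6*((1/7)*(-6)))*(343/160) = (-330 + 6*(-6/7))*(343/160) = (-330 - 36/7)*(343/160) = -2346/7*343/160 = -57477/80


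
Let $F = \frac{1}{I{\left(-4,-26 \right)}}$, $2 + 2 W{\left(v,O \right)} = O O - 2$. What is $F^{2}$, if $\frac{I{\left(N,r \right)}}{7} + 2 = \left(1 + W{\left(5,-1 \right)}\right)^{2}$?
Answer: $\frac{16}{2401} \approx 0.0066639$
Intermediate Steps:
$W{\left(v,O \right)} = -2 + \frac{O^{2}}{2}$ ($W{\left(v,O \right)} = -1 + \frac{O O - 2}{2} = -1 + \frac{O^{2} - 2}{2} = -1 + \frac{-2 + O^{2}}{2} = -1 + \left(-1 + \frac{O^{2}}{2}\right) = -2 + \frac{O^{2}}{2}$)
$I{\left(N,r \right)} = - \frac{49}{4}$ ($I{\left(N,r \right)} = -14 + 7 \left(1 - \left(2 - \frac{\left(-1\right)^{2}}{2}\right)\right)^{2} = -14 + 7 \left(1 + \left(-2 + \frac{1}{2} \cdot 1\right)\right)^{2} = -14 + 7 \left(1 + \left(-2 + \frac{1}{2}\right)\right)^{2} = -14 + 7 \left(1 - \frac{3}{2}\right)^{2} = -14 + 7 \left(- \frac{1}{2}\right)^{2} = -14 + 7 \cdot \frac{1}{4} = -14 + \frac{7}{4} = - \frac{49}{4}$)
$F = - \frac{4}{49}$ ($F = \frac{1}{- \frac{49}{4}} = - \frac{4}{49} \approx -0.081633$)
$F^{2} = \left(- \frac{4}{49}\right)^{2} = \frac{16}{2401}$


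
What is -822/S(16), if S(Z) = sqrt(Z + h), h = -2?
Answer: -411*sqrt(14)/7 ≈ -219.69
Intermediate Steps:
S(Z) = sqrt(-2 + Z) (S(Z) = sqrt(Z - 2) = sqrt(-2 + Z))
-822/S(16) = -822/sqrt(-2 + 16) = -822*sqrt(14)/14 = -411*sqrt(14)/7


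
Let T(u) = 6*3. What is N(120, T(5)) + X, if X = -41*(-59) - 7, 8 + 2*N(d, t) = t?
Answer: 2417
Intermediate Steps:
T(u) = 18
N(d, t) = -4 + t/2
X = 2412 (X = 2419 - 7 = 2412)
N(120, T(5)) + X = (-4 + (½)*18) + 2412 = (-4 + 9) + 2412 = 5 + 2412 = 2417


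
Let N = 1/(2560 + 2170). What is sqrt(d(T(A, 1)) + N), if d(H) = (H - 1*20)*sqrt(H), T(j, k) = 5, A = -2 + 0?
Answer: sqrt(4730 - 335593500*sqrt(5))/4730 ≈ 5.7914*I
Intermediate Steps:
A = -2
d(H) = sqrt(H)*(-20 + H) (d(H) = (H - 20)*sqrt(H) = (-20 + H)*sqrt(H) = sqrt(H)*(-20 + H))
N = 1/4730 ≈ 0.00021142
sqrt(d(T(A, 1)) + N) = sqrt(sqrt(5)*(-20 + 5) + 1/4730) = sqrt(sqrt(5)*(-15) + 1/4730) = sqrt(-15*sqrt(5) + 1/4730) = sqrt(1/4730 - 15*sqrt(5))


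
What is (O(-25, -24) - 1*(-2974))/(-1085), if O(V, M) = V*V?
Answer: -3599/1085 ≈ -3.3171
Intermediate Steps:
O(V, M) = V²
(O(-25, -24) - 1*(-2974))/(-1085) = ((-25)² - 1*(-2974))/(-1085) = (625 + 2974)*(-1/1085) = 3599*(-1/1085) = -3599/1085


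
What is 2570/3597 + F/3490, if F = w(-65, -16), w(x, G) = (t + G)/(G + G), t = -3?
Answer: 287085943/401712960 ≈ 0.71465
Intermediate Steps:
w(x, G) = (-3 + G)/(2*G) (w(x, G) = (-3 + G)/(G + G) = (-3 + G)/((2*G)) = (-3 + G)*(1/(2*G)) = (-3 + G)/(2*G))
F = 19/32 (F = (½)*(-3 - 16)/(-16) = (½)*(-1/16)*(-19) = 19/32 ≈ 0.59375)
2570/3597 + F/3490 = 2570/3597 + (19/32)/3490 = 2570*(1/3597) + (19/32)*(1/3490) = 2570/3597 + 19/111680 = 287085943/401712960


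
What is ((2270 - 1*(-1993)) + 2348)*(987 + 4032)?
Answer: 33180609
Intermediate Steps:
((2270 - 1*(-1993)) + 2348)*(987 + 4032) = ((2270 + 1993) + 2348)*5019 = (4263 + 2348)*5019 = 6611*5019 = 33180609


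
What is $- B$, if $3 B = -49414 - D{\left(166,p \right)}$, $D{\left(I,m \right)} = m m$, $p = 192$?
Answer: $\frac{86278}{3} \approx 28759.0$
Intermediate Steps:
$D{\left(I,m \right)} = m^{2}$
$B = - \frac{86278}{3}$ ($B = \frac{-49414 - 192^{2}}{3} = \frac{-49414 - 36864}{3} = \frac{1}{3} \left(-86278\right) = - \frac{86278}{3} \approx -28759.0$)
$- B = \left(-1\right) \left(- \frac{86278}{3}\right) = \frac{86278}{3}$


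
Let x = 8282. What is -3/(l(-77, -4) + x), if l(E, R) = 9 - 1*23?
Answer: -1/2756 ≈ -0.00036284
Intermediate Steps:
l(E, R) = -14 (l(E, R) = 9 - 23 = -14)
-3/(l(-77, -4) + x) = -3/(-14 + 8282) = -3/8268 = -3*1/8268 = -1/2756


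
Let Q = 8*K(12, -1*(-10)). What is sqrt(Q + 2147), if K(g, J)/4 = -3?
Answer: sqrt(2051) ≈ 45.288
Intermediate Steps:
K(g, J) = -12 (K(g, J) = 4*(-3) = -12)
Q = -96 (Q = 8*(-12) = -96)
sqrt(Q + 2147) = sqrt(-96 + 2147) = sqrt(2051)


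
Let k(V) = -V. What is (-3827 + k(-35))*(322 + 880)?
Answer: -4557984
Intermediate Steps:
(-3827 + k(-35))*(322 + 880) = (-3827 - 1*(-35))*(322 + 880) = (-3827 + 35)*1202 = -3792*1202 = -4557984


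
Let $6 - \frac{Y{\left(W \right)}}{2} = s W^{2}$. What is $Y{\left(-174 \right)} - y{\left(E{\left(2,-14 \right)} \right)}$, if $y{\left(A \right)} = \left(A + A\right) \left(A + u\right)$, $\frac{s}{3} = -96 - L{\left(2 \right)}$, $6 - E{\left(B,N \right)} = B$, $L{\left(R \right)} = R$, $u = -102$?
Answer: $17803084$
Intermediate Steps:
$E{\left(B,N \right)} = 6 - B$
$s = -294$ ($s = 3 \left(-96 - 2\right) = 3 \left(-98\right) = -294$)
$Y{\left(W \right)} = 12 + 588 W^{2}$ ($Y{\left(W \right)} = 12 - 2 \left(- 294 W^{2}\right) = 12 + 588 W^{2}$)
$y{\left(A \right)} = 2 A \left(-102 + A\right)$ ($y{\left(A \right)} = \left(A + A\right) \left(A - 102\right) = 2 A \left(-102 + A\right)$)
$Y{\left(-174 \right)} - y{\left(E{\left(2,-14 \right)} \right)} = \left(12 + 588 \left(-174\right)^{2}\right) - 2 \left(6 - 2\right) \left(-102 + \left(6 - 2\right)\right) = \left(12 + 588 \cdot 30276\right) - 2 \left(6 - 2\right) \left(-102 + \left(6 - 2\right)\right) = \left(12 + 17802288\right) - 2 \cdot 4 \left(-102 + 4\right) = 17802300 - 2 \cdot 4 \left(-98\right) = 17802300 - -784 = 17802300 + 784 = 17803084$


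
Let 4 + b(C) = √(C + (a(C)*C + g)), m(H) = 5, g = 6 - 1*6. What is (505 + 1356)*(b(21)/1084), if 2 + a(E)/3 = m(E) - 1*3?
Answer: -1861/271 + 1861*√21/1084 ≈ 1.0002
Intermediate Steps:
g = 0 (g = 6 - 6 = 0)
a(E) = 0 (a(E) = -6 + 3*(5 - 1*3) = -6 + 3*(5 - 3) = -6 + 3*2 = -6 + 6 = 0)
b(C) = -4 + √C (b(C) = -4 + √(C + (0*C + 0)) = -4 + √(C + (0 + 0)) = -4 + √(C + 0) = -4 + √C)
(505 + 1356)*(b(21)/1084) = (505 + 1356)*((-4 + √21)/1084) = 1861*((-4 + √21)*(1/1084)) = 1861*(-1/271 + √21/1084) = -1861/271 + 1861*√21/1084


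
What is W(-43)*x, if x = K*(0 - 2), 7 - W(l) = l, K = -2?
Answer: 200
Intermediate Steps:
W(l) = 7 - l
x = 4 (x = -2*(0 - 2) = -2*(-2) = 4)
W(-43)*x = (7 - 1*(-43))*4 = (7 + 43)*4 = 50*4 = 200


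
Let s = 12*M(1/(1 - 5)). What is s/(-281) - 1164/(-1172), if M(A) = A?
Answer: 82650/82333 ≈ 1.0039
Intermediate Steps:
s = -3 (s = 12/(1 - 5) = 12/(-4) = 12*(-1/4) = -3)
s/(-281) - 1164/(-1172) = -3/(-281) - 1164/(-1172) = -3*(-1/281) - 1164*(-1/1172) = 3/281 + 291/293 = 82650/82333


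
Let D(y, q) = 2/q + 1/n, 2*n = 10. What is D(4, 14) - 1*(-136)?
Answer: 4772/35 ≈ 136.34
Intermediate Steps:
n = 5 (n = (1/2)*10 = 5)
D(y, q) = 1/5 + 2/q (D(y, q) = 2/q + 1/5 = 1/5 + 2/q)
D(4, 14) - 1*(-136) = (1/5)*(10 + 14)/14 - 1*(-136) = (1/5)*(1/14)*24 + 136 = 12/35 + 136 = 4772/35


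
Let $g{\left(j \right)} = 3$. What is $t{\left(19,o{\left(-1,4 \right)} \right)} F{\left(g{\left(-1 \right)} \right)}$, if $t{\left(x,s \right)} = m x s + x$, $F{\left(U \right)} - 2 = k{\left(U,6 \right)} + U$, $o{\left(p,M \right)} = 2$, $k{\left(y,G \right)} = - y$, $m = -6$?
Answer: $-418$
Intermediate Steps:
$F{\left(U \right)} = 2$ ($F{\left(U \right)} = 2 + \left(- U + U\right) = 2 + 0 = 2$)
$t{\left(x,s \right)} = x - 6 s x$ ($t{\left(x,s \right)} = - 6 x s + x = - 6 s x + x = x - 6 s x$)
$t{\left(19,o{\left(-1,4 \right)} \right)} F{\left(g{\left(-1 \right)} \right)} = 19 \left(1 - 12\right) 2 = 19 \left(-11\right) 2 = \left(-209\right) 2 = -418$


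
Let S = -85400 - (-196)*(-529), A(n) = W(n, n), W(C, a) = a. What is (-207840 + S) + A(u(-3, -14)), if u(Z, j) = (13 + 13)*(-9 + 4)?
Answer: -397054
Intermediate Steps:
u(Z, j) = -130 (u(Z, j) = 26*(-5) = -130)
A(n) = n
S = -189084 (S = -85400 - 1*103684 = -85400 - 103684 = -189084)
(-207840 + S) + A(u(-3, -14)) = (-207840 - 189084) - 130 = -396924 - 130 = -397054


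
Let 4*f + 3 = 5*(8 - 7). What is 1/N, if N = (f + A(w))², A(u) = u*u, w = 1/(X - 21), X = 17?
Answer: 256/81 ≈ 3.1605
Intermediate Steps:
w = -¼ (w = 1/(17 - 21) = 1/(-4) = -¼ ≈ -0.25000)
A(u) = u²
f = ½ (f = -¾ + (5*(8 - 7))/4 = -¾ + (5*1)/4 = -¾ + (¼)*5 = -¾ + 5/4 = ½ ≈ 0.50000)
N = 81/256 (N = (½ + (-¼)²)² = (½ + 1/16)² = (9/16)² = 81/256 ≈ 0.31641)
1/N = 1/(81/256) = 256/81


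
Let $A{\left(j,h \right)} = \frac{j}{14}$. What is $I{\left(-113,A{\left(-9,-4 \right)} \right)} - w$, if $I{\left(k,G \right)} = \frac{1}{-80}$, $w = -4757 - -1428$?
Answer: $\frac{266319}{80} \approx 3329.0$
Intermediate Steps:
$A{\left(j,h \right)} = \frac{j}{14}$ ($A{\left(j,h \right)} = j \frac{1}{14} = \frac{j}{14}$)
$w = -3329$ ($w = -4757 + 1428 = -3329$)
$I{\left(k,G \right)} = - \frac{1}{80}$
$I{\left(-113,A{\left(-9,-4 \right)} \right)} - w = - \frac{1}{80} - -3329 = - \frac{1}{80} + 3329 = \frac{266319}{80}$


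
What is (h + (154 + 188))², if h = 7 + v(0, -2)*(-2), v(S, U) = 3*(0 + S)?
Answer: 121801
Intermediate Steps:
v(S, U) = 3*S
h = 7 (h = 7 + (3*0)*(-2) = 7 + 0*(-2) = 7 + 0 = 7)
(h + (154 + 188))² = (7 + (154 + 188))² = (7 + 342)² = 349² = 121801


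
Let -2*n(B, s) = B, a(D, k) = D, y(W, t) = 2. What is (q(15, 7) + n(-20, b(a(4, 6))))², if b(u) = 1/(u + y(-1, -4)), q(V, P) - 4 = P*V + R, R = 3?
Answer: 14884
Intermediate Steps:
q(V, P) = 7 + P*V (q(V, P) = 4 + (P*V + 3) = 4 + (3 + P*V) = 7 + P*V)
b(u) = 1/(2 + u) (b(u) = 1/(u + 2) = 1/(2 + u))
n(B, s) = -B/2
(q(15, 7) + n(-20, b(a(4, 6))))² = ((7 + 7*15) - ½*(-20))² = ((7 + 105) + 10)² = (112 + 10)² = 122² = 14884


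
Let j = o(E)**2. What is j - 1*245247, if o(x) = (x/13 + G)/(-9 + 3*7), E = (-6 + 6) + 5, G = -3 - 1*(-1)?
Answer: -663147839/2704 ≈ -2.4525e+5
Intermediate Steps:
G = -2 (G = -3 + 1 = -2)
E = 5 (E = 0 + 5 = 5)
o(x) = -1/6 + x/156 (o(x) = (x/13 - 2)/(-9 + 3*7) = (x*(1/13) - 2)/(-9 + 21) = (x/13 - 2)/12 = (-2 + x/13)*(1/12) = -1/6 + x/156)
j = 49/2704 (j = (-1/6 + (1/156)*5)**2 = (-1/6 + 5/156)**2 = (-7/52)**2 = 49/2704 ≈ 0.018121)
j - 1*245247 = 49/2704 - 1*245247 = 49/2704 - 245247 = -663147839/2704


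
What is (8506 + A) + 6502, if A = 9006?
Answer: 24014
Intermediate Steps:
(8506 + A) + 6502 = (8506 + 9006) + 6502 = 17512 + 6502 = 24014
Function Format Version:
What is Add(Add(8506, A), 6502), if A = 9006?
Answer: 24014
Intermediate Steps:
Add(Add(8506, A), 6502) = Add(Add(8506, 9006), 6502) = Add(17512, 6502) = 24014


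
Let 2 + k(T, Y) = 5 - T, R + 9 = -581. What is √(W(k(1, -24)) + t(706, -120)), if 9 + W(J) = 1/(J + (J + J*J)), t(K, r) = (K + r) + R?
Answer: I*√206/4 ≈ 3.5882*I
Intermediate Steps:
R = -590 (R = -9 - 581 = -590)
k(T, Y) = 3 - T (k(T, Y) = -2 + (5 - T) = 3 - T)
t(K, r) = -590 + K + r (t(K, r) = (K + r) - 590 = -590 + K + r)
W(J) = -9 + 1/(J² + 2*J) (W(J) = -9 + 1/(J + (J + J*J)) = -9 + 1/(J + (J + J²)) = -9 + 1/(J² + 2*J))
√(W(k(1, -24)) + t(706, -120)) = √((1 - 18*(3 - 1*1) - 9*(3 - 1*1)²)/((3 - 1*1)*(2 + (3 - 1*1))) + (-590 + 706 - 120)) = √((1 - 18*(3 - 1) - 9*(3 - 1)²)/((3 - 1)*(2 + (3 - 1))) - 4) = √((1 - 18*2 - 9*2²)/(2*(2 + 2)) - 4) = √((½)*(1 - 36 - 9*4)/4 - 4) = √((½)*(¼)*(1 - 36 - 36) - 4) = √((½)*(¼)*(-71) - 4) = √(-71/8 - 4) = √(-103/8) = I*√206/4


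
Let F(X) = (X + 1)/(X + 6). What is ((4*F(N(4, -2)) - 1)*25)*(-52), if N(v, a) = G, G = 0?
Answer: 1300/3 ≈ 433.33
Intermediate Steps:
N(v, a) = 0
F(X) = (1 + X)/(6 + X)
((4*F(N(4, -2)) - 1)*25)*(-52) = ((4*((1 + 0)/(6 + 0)) - 1)*25)*(-52) = ((4*(1/6) - 1)*25)*(-52) = ((4*((⅙)*1) - 1)*25)*(-52) = ((4*(⅙) - 1)*25)*(-52) = ((⅔ - 1)*25)*(-52) = -⅓*25*(-52) = -25/3*(-52) = 1300/3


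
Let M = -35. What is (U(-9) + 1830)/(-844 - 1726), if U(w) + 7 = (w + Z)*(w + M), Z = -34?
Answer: -743/514 ≈ -1.4455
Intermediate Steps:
U(w) = -7 + (-35 + w)*(-34 + w) (U(w) = -7 + (w - 34)*(w - 35) = -7 + (-34 + w)*(-35 + w) = -7 + (-35 + w)*(-34 + w))
(U(-9) + 1830)/(-844 - 1726) = ((1183 + (-9)**2 - 69*(-9)) + 1830)/(-844 - 1726) = ((1183 + 81 + 621) + 1830)/(-2570) = (1885 + 1830)*(-1/2570) = 3715*(-1/2570) = -743/514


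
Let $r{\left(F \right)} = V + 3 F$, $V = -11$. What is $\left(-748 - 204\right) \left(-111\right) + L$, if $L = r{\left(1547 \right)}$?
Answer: $110302$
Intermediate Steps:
$r{\left(F \right)} = -11 + 3 F$
$L = 4630$ ($L = -11 + 3 \cdot 1547 = -11 + 4641 = 4630$)
$\left(-748 - 204\right) \left(-111\right) + L = \left(-748 - 204\right) \left(-111\right) + 4630 = \left(-952\right) \left(-111\right) + 4630 = 105672 + 4630 = 110302$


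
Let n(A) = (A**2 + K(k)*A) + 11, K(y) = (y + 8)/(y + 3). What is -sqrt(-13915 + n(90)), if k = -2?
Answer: -4*I*sqrt(329) ≈ -72.553*I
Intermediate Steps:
K(y) = (8 + y)/(3 + y)
n(A) = 11 + A**2 + 6*A (n(A) = (A**2 + ((8 - 2)/(3 - 2))*A) + 11 = (A**2 + (6/1)*A) + 11 = (A**2 + (1*6)*A) + 11 = (A**2 + 6*A) + 11 = 11 + A**2 + 6*A)
-sqrt(-13915 + n(90)) = -sqrt(-13915 + (11 + 90**2 + 6*90)) = -sqrt(-13915 + (11 + 8100 + 540)) = -sqrt(-13915 + 8651) = -sqrt(-5264) = -4*I*sqrt(329)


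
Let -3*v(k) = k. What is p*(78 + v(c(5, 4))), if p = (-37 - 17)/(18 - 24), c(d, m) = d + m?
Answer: 675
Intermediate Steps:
v(k) = -k/3
p = 9 (p = -54/(-6) = -54*(-⅙) = 9)
p*(78 + v(c(5, 4))) = 9*(78 - (5 + 4)/3) = 9*(78 - ⅓*9) = 9*(78 - 3) = 9*75 = 675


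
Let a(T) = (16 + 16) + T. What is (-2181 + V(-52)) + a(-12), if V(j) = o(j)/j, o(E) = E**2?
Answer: -2213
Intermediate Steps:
a(T) = 32 + T
V(j) = j (V(j) = j**2/j = j)
(-2181 + V(-52)) + a(-12) = (-2181 - 52) + (32 - 12) = -2233 + 20 = -2213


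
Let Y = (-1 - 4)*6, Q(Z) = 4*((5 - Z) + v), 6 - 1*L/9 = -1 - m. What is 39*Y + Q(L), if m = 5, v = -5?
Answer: -1602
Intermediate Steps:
L = 108 (L = 54 - 9*(-1 - 1*5) = 54 - 9*(-1 - 5) = 54 - 9*(-6) = 54 + 54 = 108)
Q(Z) = -4*Z (Q(Z) = 4*((5 - Z) - 5) = 4*(-Z) = -4*Z)
Y = -30 (Y = -5*6 = -30)
39*Y + Q(L) = 39*(-30) - 4*108 = -1170 - 432 = -1602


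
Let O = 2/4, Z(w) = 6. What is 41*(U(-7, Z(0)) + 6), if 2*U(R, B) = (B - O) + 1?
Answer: 1517/4 ≈ 379.25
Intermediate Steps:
O = ½ (O = 2*(¼) = ½ ≈ 0.50000)
U(R, B) = ¼ + B/2 (U(R, B) = ((B - 1*½) + 1)/2 = ((B - ½) + 1)/2 = ((-½ + B) + 1)/2 = (½ + B)/2 = ¼ + B/2)
41*(U(-7, Z(0)) + 6) = 41*((¼ + (½)*6) + 6) = 41*((¼ + 3) + 6) = 41*(13/4 + 6) = 41*(37/4) = 1517/4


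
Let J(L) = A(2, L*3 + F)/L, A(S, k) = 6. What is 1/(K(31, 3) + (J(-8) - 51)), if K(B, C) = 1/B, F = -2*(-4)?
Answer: -124/6413 ≈ -0.019336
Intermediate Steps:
F = 8
J(L) = 6/L
1/(K(31, 3) + (J(-8) - 51)) = 1/(1/31 + (6/(-8) - 51)) = 1/(1/31 + (6*(-⅛) - 51)) = 1/(1/31 + (-¾ - 51)) = 1/(1/31 - 207/4) = 1/(-6413/124) = -124/6413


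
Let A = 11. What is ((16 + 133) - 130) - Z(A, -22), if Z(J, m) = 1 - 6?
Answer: 24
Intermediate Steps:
Z(J, m) = -5
((16 + 133) - 130) - Z(A, -22) = ((16 + 133) - 130) - 1*(-5) = (149 - 130) + 5 = 19 + 5 = 24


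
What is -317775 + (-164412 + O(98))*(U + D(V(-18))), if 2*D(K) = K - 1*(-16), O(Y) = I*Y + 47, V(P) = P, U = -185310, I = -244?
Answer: 34889481372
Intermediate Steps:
O(Y) = 47 - 244*Y (O(Y) = -244*Y + 47 = 47 - 244*Y)
D(K) = 8 + K/2 (D(K) = (K - 1*(-16))/2 = (K + 16)/2 = (16 + K)/2 = 8 + K/2)
-317775 + (-164412 + O(98))*(U + D(V(-18))) = -317775 + (-164412 + (47 - 244*98))*(-185310 + (8 + (1/2)*(-18))) = -317775 + (-164412 + (47 - 23912))*(-185310 + (8 - 9)) = -317775 + (-164412 - 23865)*(-185310 - 1) = -317775 - 188277*(-185311) = -317775 + 34889799147 = 34889481372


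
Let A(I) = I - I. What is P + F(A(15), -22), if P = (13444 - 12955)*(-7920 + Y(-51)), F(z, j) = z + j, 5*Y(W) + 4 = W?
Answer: -3878281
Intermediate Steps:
A(I) = 0
Y(W) = -⅘ + W/5
F(z, j) = j + z
P = -3878259 (P = (13444 - 12955)*(-7920 + (-⅘ + (⅕)*(-51))) = 489*(-7920 + (-⅘ - 51/5)) = 489*(-7920 - 11) = 489*(-7931) = -3878259)
P + F(A(15), -22) = -3878259 + (-22 + 0) = -3878259 - 22 = -3878281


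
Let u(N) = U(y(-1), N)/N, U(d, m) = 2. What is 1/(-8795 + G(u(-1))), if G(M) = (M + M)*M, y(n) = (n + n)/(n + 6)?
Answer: -1/8787 ≈ -0.00011380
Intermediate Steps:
y(n) = 2*n/(6 + n) (y(n) = (2*n)/(6 + n) = 2*n/(6 + n))
u(N) = 2/N
G(M) = 2*M**2 (G(M) = (2*M)*M = 2*M**2)
1/(-8795 + G(u(-1))) = 1/(-8795 + 2*(2/(-1))**2) = 1/(-8795 + 2*(2*(-1))**2) = 1/(-8795 + 2*(-2)**2) = 1/(-8795 + 2*4) = 1/(-8795 + 8) = 1/(-8787) = -1/8787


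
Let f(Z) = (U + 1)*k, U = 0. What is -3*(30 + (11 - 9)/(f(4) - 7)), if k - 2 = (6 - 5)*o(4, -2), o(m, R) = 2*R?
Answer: -268/3 ≈ -89.333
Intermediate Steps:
k = -2 (k = 2 + (6 - 5)*(2*(-2)) = 2 + 1*(-4) = 2 - 4 = -2)
f(Z) = -2 (f(Z) = (0 + 1)*(-2) = 1*(-2) = -2)
-3*(30 + (11 - 9)/(f(4) - 7)) = -3*(30 + (11 - 9)/(-2 - 7)) = -3*(30 + 2/(-9)) = -3*(30 + 2*(-⅑)) = -3*(30 - 2/9) = -3*268/9 = -268/3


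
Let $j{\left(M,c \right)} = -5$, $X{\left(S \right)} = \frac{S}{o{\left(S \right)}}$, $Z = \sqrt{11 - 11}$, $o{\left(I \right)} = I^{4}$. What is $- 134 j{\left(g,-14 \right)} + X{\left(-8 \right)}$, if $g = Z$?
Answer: $\frac{343039}{512} \approx 670.0$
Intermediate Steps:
$Z = 0$ ($Z = \sqrt{0} = 0$)
$X{\left(S \right)} = \frac{1}{S^{3}}$ ($X{\left(S \right)} = \frac{S}{S^{4}} = \frac{1}{S^{3}}$)
$g = 0$
$- 134 j{\left(g,-14 \right)} + X{\left(-8 \right)} = \left(-134\right) \left(-5\right) + \frac{1}{-512} = 670 - \frac{1}{512} = \frac{343039}{512}$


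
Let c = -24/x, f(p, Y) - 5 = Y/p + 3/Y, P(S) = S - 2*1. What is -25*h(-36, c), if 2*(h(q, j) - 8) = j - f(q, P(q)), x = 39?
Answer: -261425/2223 ≈ -117.60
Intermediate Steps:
P(S) = -2 + S (P(S) = S - 2 = -2 + S)
f(p, Y) = 5 + 3/Y + Y/p (f(p, Y) = 5 + (Y/p + 3/Y) = 5 + (3/Y + Y/p) = 5 + 3/Y + Y/p)
c = -8/13 (c = -24/39 = -24*1/39 = -8/13 ≈ -0.61539)
h(q, j) = 11/2 + j/2 - 3/(2*(-2 + q)) - (-2 + q)/(2*q) (h(q, j) = 8 + (j - (5 + 3/(-2 + q) + (-2 + q)/q))/2 = 8 + (j + (-5 - 3/(-2 + q) - (-2 + q)/q))/2 = 8 + (-5 + j - 3/(-2 + q) - (-2 + q)/q)/2 = 8 + (-5/2 + j/2 - 3/(2*(-2 + q)) - (-2 + q)/(2*q)) = 11/2 + j/2 - 3/(2*(-2 + q)) - (-2 + q)/(2*q))
-25*h(-36, c) = -25*(-4 - 21*(-36) + 10*(-36)² - 8/13*(-36)² - 2*(-8/13)*(-36))/(2*(-36)*(-2 - 36)) = -25*(-1)*(-4 + 756 + 10*1296 - 8/13*1296 - 576/13)/(2*36*(-38)) = -25*(-1)*(-1)*(-4 + 756 + 12960 - 10368/13 - 576/13)/(2*36*38) = -25*(-1)*(-1)*167312/(2*36*38*13) = -25*10457/2223 = -261425/2223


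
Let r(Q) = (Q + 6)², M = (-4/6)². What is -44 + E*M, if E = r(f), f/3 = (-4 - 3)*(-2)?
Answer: 980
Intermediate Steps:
M = 4/9 (M = (-4*⅙)² = (-⅔)² = 4/9 ≈ 0.44444)
f = 42 (f = 3*((-4 - 3)*(-2)) = 3*(-7*(-2)) = 3*14 = 42)
r(Q) = (6 + Q)²
E = 2304 (E = (6 + 42)² = 48² = 2304)
-44 + E*M = -44 + 2304*(4/9) = -44 + 1024 = 980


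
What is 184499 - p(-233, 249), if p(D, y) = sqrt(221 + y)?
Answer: 184499 - sqrt(470) ≈ 1.8448e+5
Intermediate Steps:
184499 - p(-233, 249) = 184499 - sqrt(221 + 249) = 184499 - sqrt(470)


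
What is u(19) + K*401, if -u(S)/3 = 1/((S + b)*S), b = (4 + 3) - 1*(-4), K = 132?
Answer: 10057079/190 ≈ 52932.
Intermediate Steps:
b = 11 (b = 7 + 4 = 11)
u(S) = -3/(S*(11 + S)) (u(S) = -3/((S + 11)*S) = -3/((11 + S)*S) = -3/(S*(11 + S)))
u(19) + K*401 = -3/(19*(11 + 19)) + 132*401 = -3*1/19/30 + 52932 = -3*1/19*1/30 + 52932 = -1/190 + 52932 = 10057079/190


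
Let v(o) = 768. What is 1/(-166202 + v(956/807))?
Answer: -1/165434 ≈ -6.0447e-6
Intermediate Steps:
1/(-166202 + v(956/807)) = 1/(-166202 + 768) = 1/(-165434) = -1/165434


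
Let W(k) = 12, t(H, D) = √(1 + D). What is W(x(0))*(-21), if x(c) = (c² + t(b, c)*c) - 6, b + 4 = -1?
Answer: -252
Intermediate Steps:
b = -5 (b = -4 - 1 = -5)
x(c) = -6 + c² + c*√(1 + c) (x(c) = (c² + √(1 + c)*c) - 6 = (c² + c*√(1 + c)) - 6 = -6 + c² + c*√(1 + c))
W(x(0))*(-21) = 12*(-21) = -252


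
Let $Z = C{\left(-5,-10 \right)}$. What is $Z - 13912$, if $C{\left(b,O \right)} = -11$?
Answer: $-13923$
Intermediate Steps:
$Z = -11$
$Z - 13912 = -11 - 13912 = -13923$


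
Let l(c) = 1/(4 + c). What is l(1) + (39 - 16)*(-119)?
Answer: -13684/5 ≈ -2736.8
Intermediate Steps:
l(1) + (39 - 16)*(-119) = 1/(4 + 1) + (39 - 16)*(-119) = 1/5 + 23*(-119) = ⅕ - 2737 = -13684/5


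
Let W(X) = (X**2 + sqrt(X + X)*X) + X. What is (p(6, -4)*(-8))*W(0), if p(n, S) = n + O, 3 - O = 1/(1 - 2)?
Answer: 0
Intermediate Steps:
O = 4 (O = 3 - 1/(1 - 2) = 3 - 1/(-1) = 3 - 1*(-1) = 3 + 1 = 4)
p(n, S) = 4 + n (p(n, S) = n + 4 = 4 + n)
W(X) = X + X**2 + sqrt(2)*X**(3/2) (W(X) = (X**2 + sqrt(2*X)*X) + X = (X**2 + (sqrt(2)*sqrt(X))*X) + X = (X**2 + sqrt(2)*X**(3/2)) + X = X + X**2 + sqrt(2)*X**(3/2))
(p(6, -4)*(-8))*W(0) = ((4 + 6)*(-8))*(0 + 0**2 + sqrt(2)*0**(3/2)) = (10*(-8))*(0 + 0 + sqrt(2)*0) = -80*(0 + 0 + 0) = -80*0 = 0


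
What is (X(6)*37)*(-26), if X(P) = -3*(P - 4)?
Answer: 5772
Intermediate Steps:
X(P) = 12 - 3*P (X(P) = -3*(-4 + P) = 12 - 3*P)
(X(6)*37)*(-26) = ((12 - 3*6)*37)*(-26) = ((12 - 18)*37)*(-26) = -6*37*(-26) = -222*(-26) = 5772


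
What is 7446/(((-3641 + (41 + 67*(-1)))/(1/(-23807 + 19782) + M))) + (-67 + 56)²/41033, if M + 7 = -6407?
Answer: 7887715859441693/605633744275 ≈ 13024.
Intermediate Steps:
M = -6414 (M = -7 - 6407 = -6414)
7446/(((-3641 + (41 + 67*(-1)))/(1/(-23807 + 19782) + M))) + (-67 + 56)²/41033 = 7446/(((-3641 + (41 + 67*(-1)))/(1/(-23807 + 19782) - 6414))) + (-67 + 56)²/41033 = 7446/(((-3641 + (41 - 67))/(1/(-4025) - 6414))) + (-11)²*(1/41033) = 7446/(((-3641 - 26)/(-1/4025 - 6414))) + 121*(1/41033) = 7446/((-3667/(-25816351/4025))) + 121/41033 = 7446/((-3667*(-4025/25816351))) + 121/41033 = 7446/(14759675/25816351) + 121/41033 = 7446*(25816351/14759675) + 121/41033 = 192228549546/14759675 + 121/41033 = 7887715859441693/605633744275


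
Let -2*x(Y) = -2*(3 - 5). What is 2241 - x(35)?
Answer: 2243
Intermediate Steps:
x(Y) = -2 (x(Y) = -(-1)*(3 - 5) = -(-1)*(-2) = -1/2*4 = -2)
2241 - x(35) = 2241 - 1*(-2) = 2241 + 2 = 2243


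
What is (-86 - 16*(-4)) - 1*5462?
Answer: -5484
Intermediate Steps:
(-86 - 16*(-4)) - 1*5462 = (-86 + 64) - 5462 = -22 - 5462 = -5484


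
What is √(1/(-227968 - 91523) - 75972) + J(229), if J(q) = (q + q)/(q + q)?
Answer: 1 + I*√861644871611247/106497 ≈ 1.0 + 275.63*I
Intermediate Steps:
J(q) = 1 (J(q) = (2*q)/((2*q)) = (2*q)*(1/(2*q)) = 1)
√(1/(-227968 - 91523) - 75972) + J(229) = √(1/(-227968 - 91523) - 75972) + 1 = √(1/(-319491) - 75972) + 1 = √(-1/319491 - 75972) + 1 = √(-24272370253/319491) + 1 = I*√861644871611247/106497 + 1 = 1 + I*√861644871611247/106497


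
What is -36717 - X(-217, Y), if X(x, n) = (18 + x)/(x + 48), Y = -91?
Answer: -6205372/169 ≈ -36718.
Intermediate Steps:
X(x, n) = (18 + x)/(48 + x)
-36717 - X(-217, Y) = -36717 - (18 - 217)/(48 - 217) = -36717 - (-199)/(-169) = -36717 - (-1)*(-199)/169 = -36717 - 1*199/169 = -36717 - 199/169 = -6205372/169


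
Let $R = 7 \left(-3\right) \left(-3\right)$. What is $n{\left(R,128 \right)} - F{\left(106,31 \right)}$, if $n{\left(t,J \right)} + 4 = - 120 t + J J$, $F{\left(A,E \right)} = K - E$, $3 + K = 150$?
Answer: $8704$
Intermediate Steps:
$K = 147$ ($K = -3 + 150 = 147$)
$F{\left(A,E \right)} = 147 - E$
$R = 63$ ($R = \left(-21\right) \left(-3\right) = 63$)
$n{\left(t,J \right)} = -4 + J^{2} - 120 t$ ($n{\left(t,J \right)} = -4 + \left(- 120 t + J J\right) = -4 + \left(- 120 t + J^{2}\right) = -4 + \left(J^{2} - 120 t\right) = -4 + J^{2} - 120 t$)
$n{\left(R,128 \right)} - F{\left(106,31 \right)} = \left(-4 + 128^{2} - 7560\right) - \left(147 - 31\right) = \left(-4 + 16384 - 7560\right) - \left(147 - 31\right) = 8820 - 116 = 8704$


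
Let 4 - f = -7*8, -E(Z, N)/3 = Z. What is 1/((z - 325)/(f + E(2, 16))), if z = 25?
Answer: -9/50 ≈ -0.18000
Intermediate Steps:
E(Z, N) = -3*Z
f = 60 (f = 4 - (-7)*8 = 4 - 1*(-56) = 4 + 56 = 60)
1/((z - 325)/(f + E(2, 16))) = 1/((25 - 325)/(60 - 3*2)) = 1/(-300/(60 - 6)) = 1/(-300/54) = 1/(-300*1/54) = 1/(-50/9) = -9/50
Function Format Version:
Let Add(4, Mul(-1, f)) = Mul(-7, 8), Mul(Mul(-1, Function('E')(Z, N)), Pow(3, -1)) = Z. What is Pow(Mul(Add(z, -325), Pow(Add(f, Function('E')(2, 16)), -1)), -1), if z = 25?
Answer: Rational(-9, 50) ≈ -0.18000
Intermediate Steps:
Function('E')(Z, N) = Mul(-3, Z)
f = 60 (f = Add(4, Mul(-1, Mul(-7, 8))) = Add(4, Mul(-1, -56)) = Add(4, 56) = 60)
Pow(Mul(Add(z, -325), Pow(Add(f, Function('E')(2, 16)), -1)), -1) = Pow(Mul(Add(25, -325), Pow(Add(60, Mul(-3, 2)), -1)), -1) = Pow(Mul(-300, Pow(Add(60, -6), -1)), -1) = Pow(Mul(-300, Pow(54, -1)), -1) = Pow(Mul(-300, Rational(1, 54)), -1) = Pow(Rational(-50, 9), -1) = Rational(-9, 50)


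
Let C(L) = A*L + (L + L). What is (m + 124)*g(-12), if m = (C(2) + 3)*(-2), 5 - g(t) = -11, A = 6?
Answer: 1376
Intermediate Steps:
C(L) = 8*L (C(L) = 6*L + (L + L) = 6*L + 2*L = 8*L)
g(t) = 16 (g(t) = 5 - 1*(-11) = 5 + 11 = 16)
m = -38 (m = (8*2 + 3)*(-2) = (16 + 3)*(-2) = 19*(-2) = -38)
(m + 124)*g(-12) = (-38 + 124)*16 = 86*16 = 1376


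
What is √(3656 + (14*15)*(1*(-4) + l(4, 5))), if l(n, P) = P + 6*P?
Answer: √10166 ≈ 100.83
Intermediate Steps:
l(n, P) = 7*P
√(3656 + (14*15)*(1*(-4) + l(4, 5))) = √(3656 + (14*15)*(1*(-4) + 7*5)) = √(3656 + 210*(-4 + 35)) = √(3656 + 210*31) = √(3656 + 6510) = √10166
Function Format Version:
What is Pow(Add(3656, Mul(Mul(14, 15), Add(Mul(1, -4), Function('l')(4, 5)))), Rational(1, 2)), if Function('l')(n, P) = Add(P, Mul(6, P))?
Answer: Pow(10166, Rational(1, 2)) ≈ 100.83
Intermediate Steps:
Function('l')(n, P) = Mul(7, P)
Pow(Add(3656, Mul(Mul(14, 15), Add(Mul(1, -4), Function('l')(4, 5)))), Rational(1, 2)) = Pow(Add(3656, Mul(Mul(14, 15), Add(Mul(1, -4), Mul(7, 5)))), Rational(1, 2)) = Pow(Add(3656, Mul(210, Add(-4, 35))), Rational(1, 2)) = Pow(Add(3656, Mul(210, 31)), Rational(1, 2)) = Pow(Add(3656, 6510), Rational(1, 2)) = Pow(10166, Rational(1, 2))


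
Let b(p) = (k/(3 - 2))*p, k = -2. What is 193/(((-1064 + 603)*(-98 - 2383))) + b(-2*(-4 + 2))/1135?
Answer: -8930873/1298146035 ≈ -0.0068797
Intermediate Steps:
b(p) = -2*p (b(p) = (-2/(3 - 2))*p = (-2/1)*p = (-2*1)*p = -2*p)
193/(((-1064 + 603)*(-98 - 2383))) + b(-2*(-4 + 2))/1135 = 193/(((-1064 + 603)*(-98 - 2383))) - (-4)*(-4 + 2)/1135 = 193/((-461*(-2481))) - (-4)*(-2)*(1/1135) = 193/1143741 - 2*4*(1/1135) = 193*(1/1143741) - 8*1/1135 = 193/1143741 - 8/1135 = -8930873/1298146035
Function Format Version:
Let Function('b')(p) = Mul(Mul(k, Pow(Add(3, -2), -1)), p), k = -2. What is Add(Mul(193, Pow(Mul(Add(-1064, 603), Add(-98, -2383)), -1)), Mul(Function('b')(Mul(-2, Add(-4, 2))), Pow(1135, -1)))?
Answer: Rational(-8930873, 1298146035) ≈ -0.0068797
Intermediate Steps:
Function('b')(p) = Mul(-2, p) (Function('b')(p) = Mul(Mul(-2, Pow(Add(3, -2), -1)), p) = Mul(Mul(-2, Pow(1, -1)), p) = Mul(Mul(-2, 1), p) = Mul(-2, p))
Add(Mul(193, Pow(Mul(Add(-1064, 603), Add(-98, -2383)), -1)), Mul(Function('b')(Mul(-2, Add(-4, 2))), Pow(1135, -1))) = Add(Mul(193, Pow(Mul(Add(-1064, 603), Add(-98, -2383)), -1)), Mul(Mul(-2, Mul(-2, Add(-4, 2))), Pow(1135, -1))) = Add(Mul(193, Pow(Mul(-461, -2481), -1)), Mul(Mul(-2, Mul(-2, -2)), Rational(1, 1135))) = Add(Mul(193, Pow(1143741, -1)), Mul(Mul(-2, 4), Rational(1, 1135))) = Add(Mul(193, Rational(1, 1143741)), Mul(-8, Rational(1, 1135))) = Add(Rational(193, 1143741), Rational(-8, 1135)) = Rational(-8930873, 1298146035)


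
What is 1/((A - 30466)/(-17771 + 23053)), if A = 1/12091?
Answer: -63864662/368364405 ≈ -0.17337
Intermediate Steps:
A = 1/12091 ≈ 8.2706e-5
1/((A - 30466)/(-17771 + 23053)) = 1/((1/12091 - 30466)/(-17771 + 23053)) = 1/(-368364405/12091/5282) = 1/(-368364405/12091*1/5282) = 1/(-368364405/63864662) = -63864662/368364405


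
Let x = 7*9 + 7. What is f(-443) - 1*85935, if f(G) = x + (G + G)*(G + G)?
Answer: 699131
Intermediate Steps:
x = 70 (x = 63 + 7 = 70)
f(G) = 70 + 4*G² (f(G) = 70 + (G + G)*(G + G) = 70 + (2*G)*(2*G) = 70 + 4*G²)
f(-443) - 1*85935 = (70 + 4*(-443)²) - 1*85935 = (70 + 4*196249) - 85935 = (70 + 784996) - 85935 = 785066 - 85935 = 699131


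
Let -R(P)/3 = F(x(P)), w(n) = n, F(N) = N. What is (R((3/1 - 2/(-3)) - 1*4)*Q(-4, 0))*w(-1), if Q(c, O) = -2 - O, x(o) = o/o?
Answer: -6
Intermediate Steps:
x(o) = 1
R(P) = -3 (R(P) = -3*1 = -3)
(R((3/1 - 2/(-3)) - 1*4)*Q(-4, 0))*w(-1) = -3*(-2 - 1*0)*(-1) = -3*(-2 + 0)*(-1) = -3*(-2)*(-1) = 6*(-1) = -6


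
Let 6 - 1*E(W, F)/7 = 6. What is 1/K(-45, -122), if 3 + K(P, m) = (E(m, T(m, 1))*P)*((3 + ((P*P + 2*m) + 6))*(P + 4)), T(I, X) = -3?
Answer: -⅓ ≈ -0.33333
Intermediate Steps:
E(W, F) = 0 (E(W, F) = 42 - 7*6 = 42 - 42 = 0)
K(P, m) = -3 (K(P, m) = -3 + (0*P)*((3 + ((P*P + 2*m) + 6))*(P + 4)) = -3 + 0*((3 + ((P² + 2*m) + 6))*(4 + P)) = -3 + 0*((3 + (6 + P² + 2*m))*(4 + P)) = -3 + 0*((9 + P² + 2*m)*(4 + P)) = -3 + 0*((4 + P)*(9 + P² + 2*m)) = -3 + 0 = -3)
1/K(-45, -122) = 1/(-3) = -⅓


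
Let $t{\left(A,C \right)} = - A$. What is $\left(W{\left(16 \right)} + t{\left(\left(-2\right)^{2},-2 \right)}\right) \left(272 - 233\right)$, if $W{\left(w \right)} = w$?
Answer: $468$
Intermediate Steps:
$\left(W{\left(16 \right)} + t{\left(\left(-2\right)^{2},-2 \right)}\right) \left(272 - 233\right) = \left(16 - \left(-2\right)^{2}\right) \left(272 - 233\right) = \left(16 - 4\right) 39 = 12 \cdot 39 = 468$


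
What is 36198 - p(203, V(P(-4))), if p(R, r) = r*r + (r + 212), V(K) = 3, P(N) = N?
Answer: 35974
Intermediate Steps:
p(R, r) = 212 + r + r² (p(R, r) = r² + (212 + r) = 212 + r + r²)
36198 - p(203, V(P(-4))) = 36198 - (212 + 3 + 3²) = 36198 - (212 + 3 + 9) = 36198 - 1*224 = 36198 - 224 = 35974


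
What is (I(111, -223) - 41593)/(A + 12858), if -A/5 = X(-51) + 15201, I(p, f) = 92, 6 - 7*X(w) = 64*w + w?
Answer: 290507/458634 ≈ 0.63342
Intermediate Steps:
X(w) = 6/7 - 65*w/7 (X(w) = 6/7 - (64*w + w)/7 = 6/7 - 65*w/7)
A = -548640/7 (A = -5*((6/7 - 65/7*(-51)) + 15201) = -5*((6/7 + 3315/7) + 15201) = -5*(3321/7 + 15201) = -5*109728/7 = -548640/7 ≈ -78377.)
(I(111, -223) - 41593)/(A + 12858) = (92 - 41593)/(-548640/7 + 12858) = -41501/(-458634/7) = -41501*(-7/458634) = 290507/458634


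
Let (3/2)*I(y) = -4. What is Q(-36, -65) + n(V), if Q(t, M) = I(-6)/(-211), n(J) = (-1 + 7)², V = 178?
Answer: 22796/633 ≈ 36.013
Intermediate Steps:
I(y) = -8/3 (I(y) = (⅔)*(-4) = -8/3)
n(J) = 36 (n(J) = 6² = 36)
Q(t, M) = 8/633 (Q(t, M) = -8/3/(-211) = -8/3*(-1/211) = 8/633)
Q(-36, -65) + n(V) = 8/633 + 36 = 22796/633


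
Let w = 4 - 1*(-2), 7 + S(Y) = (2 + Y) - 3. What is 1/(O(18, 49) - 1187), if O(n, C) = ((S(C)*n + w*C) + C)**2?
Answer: 1/1167374 ≈ 8.5662e-7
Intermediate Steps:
S(Y) = -8 + Y (S(Y) = -7 + ((2 + Y) - 3) = -7 + (-1 + Y) = -8 + Y)
w = 6 (w = 4 + 2 = 6)
O(n, C) = (7*C + n*(-8 + C))**2 (O(n, C) = (((-8 + C)*n + 6*C) + C)**2 = ((n*(-8 + C) + 6*C) + C)**2 = ((6*C + n*(-8 + C)) + C)**2 = (7*C + n*(-8 + C))**2)
1/(O(18, 49) - 1187) = 1/((7*49 + 18*(-8 + 49))**2 - 1187) = 1/((343 + 18*41)**2 - 1187) = 1/((343 + 738)**2 - 1187) = 1/(1081**2 - 1187) = 1/(1168561 - 1187) = 1/1167374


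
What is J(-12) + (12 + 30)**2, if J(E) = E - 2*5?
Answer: 1742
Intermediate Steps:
J(E) = -10 + E (J(E) = E - 10 = -10 + E)
J(-12) + (12 + 30)**2 = (-10 - 12) + (12 + 30)**2 = -22 + 42**2 = -22 + 1764 = 1742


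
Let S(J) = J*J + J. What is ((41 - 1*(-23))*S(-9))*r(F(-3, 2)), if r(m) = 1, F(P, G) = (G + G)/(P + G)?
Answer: 4608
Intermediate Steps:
S(J) = J + J² (S(J) = J² + J = J + J²)
F(P, G) = 2*G/(G + P) (F(P, G) = (2*G)/(G + P) = 2*G/(G + P))
((41 - 1*(-23))*S(-9))*r(F(-3, 2)) = ((41 - 1*(-23))*(-9*(1 - 9)))*1 = ((41 + 23)*(-9*(-8)))*1 = (64*72)*1 = 4608*1 = 4608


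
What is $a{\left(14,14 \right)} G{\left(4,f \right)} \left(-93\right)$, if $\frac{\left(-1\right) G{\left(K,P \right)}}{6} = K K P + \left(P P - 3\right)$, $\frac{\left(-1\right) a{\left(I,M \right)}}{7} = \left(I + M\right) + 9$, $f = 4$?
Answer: $-11128194$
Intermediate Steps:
$a{\left(I,M \right)} = -63 - 7 I - 7 M$ ($a{\left(I,M \right)} = - 7 \left(\left(I + M\right) + 9\right) = - 7 \left(9 + I + M\right) = -63 - 7 I - 7 M$)
$G{\left(K,P \right)} = 18 - 6 P^{2} - 6 P K^{2}$ ($G{\left(K,P \right)} = - 6 \left(K K P + \left(P P - 3\right)\right) = - 6 \left(K^{2} P + \left(P^{2} - 3\right)\right) = - 6 \left(P K^{2} + \left(-3 + P^{2}\right)\right) = - 6 \left(-3 + P^{2} + P K^{2}\right) = 18 - 6 P^{2} - 6 P K^{2}$)
$a{\left(14,14 \right)} G{\left(4,f \right)} \left(-93\right) = \left(-63 - 98 - 98\right) \left(18 - 6 \cdot 4^{2} - 24 \cdot 4^{2}\right) \left(-93\right) = \left(-63 - 98 - 98\right) \left(18 - 96 - 24 \cdot 16\right) \left(-93\right) = - 259 \left(18 - 96 - 384\right) \left(-93\right) = \left(-259\right) \left(-462\right) \left(-93\right) = 119658 \left(-93\right) = -11128194$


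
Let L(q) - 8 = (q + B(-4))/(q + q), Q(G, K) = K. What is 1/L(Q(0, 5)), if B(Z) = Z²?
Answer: 10/101 ≈ 0.099010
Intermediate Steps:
L(q) = 8 + (16 + q)/(2*q) (L(q) = 8 + (q + (-4)²)/(q + q) = 8 + (q + 16)/((2*q)) = 8 + (16 + q)*(1/(2*q)) = 8 + (16 + q)/(2*q))
1/L(Q(0, 5)) = 1/(17/2 + 8/5) = 1/(101/10) = 10/101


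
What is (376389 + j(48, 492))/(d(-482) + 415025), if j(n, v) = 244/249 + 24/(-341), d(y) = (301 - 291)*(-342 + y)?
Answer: 31958890829/34539707565 ≈ 0.92528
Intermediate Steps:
d(y) = -3420 + 10*y (d(y) = 10*(-342 + y) = -3420 + 10*y)
j(n, v) = 77228/84909 (j(n, v) = 244*(1/249) + 24*(-1/341) = 244/249 - 24/341 = 77228/84909)
(376389 + j(48, 492))/(d(-482) + 415025) = (376389 + 77228/84909)/((-3420 + 10*(-482)) + 415025) = 31958890829/(84909*((-3420 - 4820) + 415025)) = 31958890829/(84909*(-8240 + 415025)) = (31958890829/84909)/406785 = (31958890829/84909)*(1/406785) = 31958890829/34539707565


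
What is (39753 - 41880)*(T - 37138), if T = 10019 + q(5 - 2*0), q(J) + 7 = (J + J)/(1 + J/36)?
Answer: 2364811362/41 ≈ 5.7678e+7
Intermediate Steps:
q(J) = -7 + 2*J/(1 + J/36) (q(J) = -7 + (J + J)/(1 + J/36) = -7 + (2*J)/(1 + J*(1/36)) = -7 + (2*J)/(1 + J/36) = -7 + 2*J/(1 + J/36))
T = 410852/41 (T = 10019 + (-252 + 65*(5 - 2*0))/(36 + (5 - 2*0)) = 10019 + (-252 + 65*(5 + 0))/(36 + (5 + 0)) = 10019 + (-252 + 65*5)/(36 + 5) = 10019 + (-252 + 325)/41 = 10019 + (1/41)*73 = 10019 + 73/41 = 410852/41 ≈ 10021.)
(39753 - 41880)*(T - 37138) = (39753 - 41880)*(410852/41 - 37138) = -2127*(-1111806/41) = 2364811362/41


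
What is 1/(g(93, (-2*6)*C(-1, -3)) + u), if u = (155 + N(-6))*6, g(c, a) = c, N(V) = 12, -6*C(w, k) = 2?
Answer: 1/1095 ≈ 0.00091324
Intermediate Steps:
C(w, k) = -1/3 (C(w, k) = -1/6*2 = -1/3)
u = 1002 (u = (155 + 12)*6 = 167*6 = 1002)
1/(g(93, (-2*6)*C(-1, -3)) + u) = 1/(93 + 1002) = 1/1095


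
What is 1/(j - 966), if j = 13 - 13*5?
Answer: -1/1018 ≈ -0.00098232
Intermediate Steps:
j = -52 (j = 13 - 65 = -52)
1/(j - 966) = 1/(-52 - 966) = 1/(-1018) = -1/1018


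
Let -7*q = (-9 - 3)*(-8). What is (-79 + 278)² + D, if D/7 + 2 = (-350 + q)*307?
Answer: -742035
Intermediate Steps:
q = -96/7 (q = -(-9 - 3)*(-8)/7 = -(-12)*(-8)/7 = -⅐*96 = -96/7 ≈ -13.714)
D = -781636 (D = -14 + 7*((-350 - 96/7)*307) = -14 + 7*(-2546/7*307) = -14 + 7*(-781622/7) = -14 - 781622 = -781636)
(-79 + 278)² + D = (-79 + 278)² - 781636 = 199² - 781636 = 39601 - 781636 = -742035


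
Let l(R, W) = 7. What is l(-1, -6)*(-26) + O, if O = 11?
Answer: -171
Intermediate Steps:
l(-1, -6)*(-26) + O = 7*(-26) + 11 = -182 + 11 = -171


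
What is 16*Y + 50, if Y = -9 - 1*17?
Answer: -366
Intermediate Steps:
Y = -26 (Y = -9 - 17 = -26)
16*Y + 50 = 16*(-26) + 50 = -416 + 50 = -366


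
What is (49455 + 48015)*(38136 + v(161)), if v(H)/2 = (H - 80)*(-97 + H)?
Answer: 4727684880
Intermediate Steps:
v(H) = 2*(-97 + H)*(-80 + H) (v(H) = 2*((H - 80)*(-97 + H)) = 2*((-80 + H)*(-97 + H)) = 2*((-97 + H)*(-80 + H)) = 2*(-97 + H)*(-80 + H))
(49455 + 48015)*(38136 + v(161)) = (49455 + 48015)*(38136 + (15520 - 354*161 + 2*161**2)) = 97470*(38136 + (15520 - 56994 + 2*25921)) = 97470*(38136 + (15520 - 56994 + 51842)) = 97470*(38136 + 10368) = 97470*48504 = 4727684880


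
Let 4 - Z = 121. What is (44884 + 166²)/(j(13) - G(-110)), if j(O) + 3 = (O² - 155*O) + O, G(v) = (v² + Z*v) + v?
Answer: -9055/3337 ≈ -2.7135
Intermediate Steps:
Z = -117 (Z = 4 - 1*121 = 4 - 121 = -117)
G(v) = v² - 116*v (G(v) = (v² - 117*v) + v = v² - 116*v)
j(O) = -3 + O² - 154*O (j(O) = -3 + ((O² - 155*O) + O) = -3 + (O² - 154*O) = -3 + O² - 154*O)
(44884 + 166²)/(j(13) - G(-110)) = (44884 + 166²)/((-3 + 13² - 154*13) - (-110)*(-116 - 110)) = (44884 + 27556)/((-3 + 169 - 2002) - (-110)*(-226)) = 72440/(-1836 - 1*24860) = 72440/(-1836 - 24860) = 72440/(-26696) = 72440*(-1/26696) = -9055/3337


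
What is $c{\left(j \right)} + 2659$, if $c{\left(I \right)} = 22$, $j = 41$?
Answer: $2681$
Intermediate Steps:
$c{\left(j \right)} + 2659 = 22 + 2659 = 2681$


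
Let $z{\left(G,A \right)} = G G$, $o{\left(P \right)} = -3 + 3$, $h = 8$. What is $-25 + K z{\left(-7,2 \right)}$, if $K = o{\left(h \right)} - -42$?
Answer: $2033$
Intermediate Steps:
$o{\left(P \right)} = 0$
$z{\left(G,A \right)} = G^{2}$
$K = 42$ ($K = 0 - -42 = 0 + 42 = 42$)
$-25 + K z{\left(-7,2 \right)} = -25 + 42 \left(-7\right)^{2} = -25 + 42 \cdot 49 = -25 + 2058 = 2033$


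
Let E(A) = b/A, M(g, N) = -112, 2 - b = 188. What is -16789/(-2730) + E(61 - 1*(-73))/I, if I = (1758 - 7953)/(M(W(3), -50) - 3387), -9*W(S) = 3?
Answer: 11581267/2158338 ≈ 5.3658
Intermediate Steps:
b = -186 (b = 2 - 1*188 = 2 - 188 = -186)
W(S) = -⅓ (W(S) = -⅑*3 = -⅓)
I = 6195/3499 (I = (1758 - 7953)/(-112 - 3387) = -6195/(-3499) = -6195*(-1/3499) = 6195/3499 ≈ 1.7705)
E(A) = -186/A
-16789/(-2730) + E(61 - 1*(-73))/I = -16789/(-2730) + (-186/(61 - 1*(-73)))/(6195/3499) = -16789*(-1/2730) - 186/(61 + 73)*(3499/6195) = 16789/2730 - 186/134*(3499/6195) = 16789/2730 - 186*1/134*(3499/6195) = 16789/2730 - 93/67*3499/6195 = 16789/2730 - 108469/138355 = 11581267/2158338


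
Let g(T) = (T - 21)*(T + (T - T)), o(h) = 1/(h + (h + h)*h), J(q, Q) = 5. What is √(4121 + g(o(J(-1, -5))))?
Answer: √12464871/55 ≈ 64.192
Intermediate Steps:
o(h) = 1/(h + 2*h²) (o(h) = 1/(h + (2*h)*h) = 1/(h + 2*h²))
g(T) = T*(-21 + T) (g(T) = (-21 + T)*(T + 0) = (-21 + T)*T = T*(-21 + T))
√(4121 + g(o(J(-1, -5)))) = √(4121 + (1/(5*(1 + 2*5)))*(-21 + 1/(5*(1 + 2*5)))) = √(4121 + (1/(5*(1 + 10)))*(-21 + 1/(5*(1 + 10)))) = √(4121 + ((⅕)/11)*(-21 + (⅕)/11)) = √(4121 + ((⅕)*(1/11))*(-21 + (⅕)*(1/11))) = √(4121 + (-21 + 1/55)/55) = √(4121 + (1/55)*(-1154/55)) = √(4121 - 1154/3025) = √(12464871/3025) = √12464871/55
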